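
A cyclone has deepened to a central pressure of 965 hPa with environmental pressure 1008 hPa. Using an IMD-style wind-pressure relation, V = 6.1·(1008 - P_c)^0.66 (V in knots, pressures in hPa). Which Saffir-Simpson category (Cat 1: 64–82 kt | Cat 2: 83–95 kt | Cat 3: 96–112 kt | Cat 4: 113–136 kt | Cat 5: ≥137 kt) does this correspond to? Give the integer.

1

ΔP = 1008 − 965 = 43 hPa.
V ≈ 6.1 × 43^0.66 = 6.1 × 11.97 ≈ 73 kt.
73 kt falls in the Category 1 band.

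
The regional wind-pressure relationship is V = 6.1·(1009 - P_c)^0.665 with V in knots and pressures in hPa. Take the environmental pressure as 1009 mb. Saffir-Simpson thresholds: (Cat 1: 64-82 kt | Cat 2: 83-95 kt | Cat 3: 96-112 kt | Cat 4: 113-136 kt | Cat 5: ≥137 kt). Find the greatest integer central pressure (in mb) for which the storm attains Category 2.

Category 2 begins at V = 83 kt.
Required ΔP = (83/6.1)^(1/0.665) = 13.607^1.504 ≈ 50.69 mb.
P_c ≤ 1009 − 50.69 = 958.31, so the highest integer P_c is 958 mb.

958 mb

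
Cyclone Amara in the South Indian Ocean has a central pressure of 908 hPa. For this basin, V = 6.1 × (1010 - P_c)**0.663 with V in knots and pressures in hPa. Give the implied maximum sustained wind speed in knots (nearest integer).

131 kt

ΔP = 1010 − 908 = 102 hPa.
102^0.663 ≈ 21.464.
V ≈ 6.1 × 21.464 ≈ 130.9 kt.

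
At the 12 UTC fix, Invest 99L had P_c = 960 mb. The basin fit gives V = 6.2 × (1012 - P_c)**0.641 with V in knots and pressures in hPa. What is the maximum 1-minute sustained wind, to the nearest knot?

78 kt

ΔP = 1012 − 960 = 52 mb.
52^0.641 ≈ 12.588.
V ≈ 6.2 × 12.588 ≈ 78.0 kt.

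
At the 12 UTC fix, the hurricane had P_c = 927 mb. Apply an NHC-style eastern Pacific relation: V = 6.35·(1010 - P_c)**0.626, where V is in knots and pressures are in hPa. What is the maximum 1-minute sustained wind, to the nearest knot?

ΔP = 1010 − 927 = 83 mb.
83^0.626 ≈ 15.898.
V ≈ 6.35 × 15.898 ≈ 101.0 kt.

101 kt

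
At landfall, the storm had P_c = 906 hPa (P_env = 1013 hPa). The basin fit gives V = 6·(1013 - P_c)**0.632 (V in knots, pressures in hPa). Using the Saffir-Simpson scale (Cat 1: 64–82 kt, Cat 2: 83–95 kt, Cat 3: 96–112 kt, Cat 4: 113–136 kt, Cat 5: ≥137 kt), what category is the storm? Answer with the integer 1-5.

4

ΔP = 1013 − 906 = 107 hPa.
V ≈ 6 × 107^0.632 = 6 × 19.17 ≈ 115 kt.
115 kt falls in the Category 4 band.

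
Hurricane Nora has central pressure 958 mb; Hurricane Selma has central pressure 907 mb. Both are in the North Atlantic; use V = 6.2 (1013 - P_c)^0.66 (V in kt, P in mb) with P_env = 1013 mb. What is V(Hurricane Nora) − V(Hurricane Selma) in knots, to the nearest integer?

Hurricane Nora: ΔP = 55; V ≈ 6.2 × 55^0.66 ≈ 87.30 kt.
Hurricane Selma: ΔP = 106; V ≈ 6.2 × 106^0.66 ≈ 134.62 kt.
Difference ≈ 87.30 − 134.62 = -47.32 → -47 kt.

-47 kt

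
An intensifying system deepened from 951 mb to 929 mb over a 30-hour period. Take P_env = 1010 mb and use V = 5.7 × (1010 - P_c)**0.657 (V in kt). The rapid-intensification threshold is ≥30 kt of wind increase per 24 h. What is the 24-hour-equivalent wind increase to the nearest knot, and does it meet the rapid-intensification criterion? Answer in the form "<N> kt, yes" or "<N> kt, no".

V₁: ΔP = 59, V ≈ 5.7 × 59^0.657 ≈ 83.05 kt.
V₂: ΔP = 81, V ≈ 5.7 × 81^0.657 ≈ 102.27 kt.
ΔV over 30 h = 19.22 kt → 24 h equivalent = 19.22 × 24/30 ≈ 15.38 kt.
15 kt < 30 kt ⇒ not rapid intensification.

15 kt, no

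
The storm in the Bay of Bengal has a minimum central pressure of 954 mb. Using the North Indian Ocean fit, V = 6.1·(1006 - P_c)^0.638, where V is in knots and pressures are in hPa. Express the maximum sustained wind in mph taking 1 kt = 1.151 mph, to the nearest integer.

ΔP = 1006 − 954 = 52 mb.
V ≈ 6.1 × 52^0.638 = 6.1 × 12.440 ≈ 75.882 kt.
75.882 × 1.151 ≈ 87.34 mph → 87 mph.

87 mph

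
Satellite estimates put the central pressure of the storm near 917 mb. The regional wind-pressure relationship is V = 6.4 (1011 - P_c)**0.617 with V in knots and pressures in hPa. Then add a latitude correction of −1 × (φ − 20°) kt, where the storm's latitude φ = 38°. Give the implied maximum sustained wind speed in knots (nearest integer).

88 kt

ΔP = 1011 − 917 = 94 mb.
94^0.617 ≈ 16.498.
V ≈ 6.4 × 16.498 ≈ 105.6 kt.
Latitude correction: −1 × (38 − 20) = -18 kt.
Corrected V ≈ 87.6 kt → 88 kt.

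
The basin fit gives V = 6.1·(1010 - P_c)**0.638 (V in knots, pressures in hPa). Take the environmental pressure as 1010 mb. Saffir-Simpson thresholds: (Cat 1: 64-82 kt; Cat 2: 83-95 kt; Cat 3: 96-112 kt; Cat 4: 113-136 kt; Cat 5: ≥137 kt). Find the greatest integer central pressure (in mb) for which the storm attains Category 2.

950 mb

Category 2 begins at V = 83 kt.
Required ΔP = (83/6.1)^(1/0.638) = 13.607^1.567 ≈ 59.85 mb.
P_c ≤ 1010 − 59.85 = 950.15, so the highest integer P_c is 950 mb.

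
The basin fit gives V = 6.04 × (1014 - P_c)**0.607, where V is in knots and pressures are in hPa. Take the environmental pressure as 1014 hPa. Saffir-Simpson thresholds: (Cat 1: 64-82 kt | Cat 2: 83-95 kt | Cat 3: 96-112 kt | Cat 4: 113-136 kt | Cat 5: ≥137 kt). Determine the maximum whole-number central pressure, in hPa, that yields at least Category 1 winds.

965 hPa

Category 1 begins at V = 64 kt.
Required ΔP = (64/6.04)^(1/0.607) = 10.596^1.647 ≈ 48.85 hPa.
P_c ≤ 1014 − 48.85 = 965.15, so the highest integer P_c is 965 hPa.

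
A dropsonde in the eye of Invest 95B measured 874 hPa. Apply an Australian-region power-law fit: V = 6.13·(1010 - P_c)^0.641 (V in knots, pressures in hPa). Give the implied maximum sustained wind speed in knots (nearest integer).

ΔP = 1010 − 874 = 136 hPa.
136^0.641 ≈ 23.313.
V ≈ 6.13 × 23.313 ≈ 142.9 kt.

143 kt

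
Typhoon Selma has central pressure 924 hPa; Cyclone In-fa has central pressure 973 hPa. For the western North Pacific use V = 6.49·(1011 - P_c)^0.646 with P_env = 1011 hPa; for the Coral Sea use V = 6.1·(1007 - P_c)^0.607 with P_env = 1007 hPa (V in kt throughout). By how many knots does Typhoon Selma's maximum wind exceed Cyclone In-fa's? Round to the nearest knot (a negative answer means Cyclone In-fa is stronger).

64 kt

Typhoon Selma: ΔP = 87; V ≈ 6.49 × 87^0.646 ≈ 116.19 kt.
Cyclone In-fa: ΔP = 34; V ≈ 6.1 × 34^0.607 ≈ 51.87 kt.
Difference ≈ 116.19 − 51.87 = 64.32 → 64 kt.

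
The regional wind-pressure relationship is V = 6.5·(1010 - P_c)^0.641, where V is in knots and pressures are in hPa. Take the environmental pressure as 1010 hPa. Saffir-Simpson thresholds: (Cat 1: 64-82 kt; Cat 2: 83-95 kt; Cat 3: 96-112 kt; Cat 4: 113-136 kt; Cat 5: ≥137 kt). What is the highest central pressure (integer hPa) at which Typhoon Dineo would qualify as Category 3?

Category 3 begins at V = 96 kt.
Required ΔP = (96/6.5)^(1/0.641) = 14.769^1.560 ≈ 66.72 hPa.
P_c ≤ 1010 − 66.72 = 943.28, so the highest integer P_c is 943 hPa.

943 hPa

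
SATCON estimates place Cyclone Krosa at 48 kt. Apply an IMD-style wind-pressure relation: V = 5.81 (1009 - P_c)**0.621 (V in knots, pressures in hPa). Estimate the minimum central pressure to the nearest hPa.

ΔP = (V / 5.81)^(1/0.621) = (48/5.81)^1.610.
48/5.81 = 8.262; 8.262^1.610 ≈ 29.97 hPa.
P_c = 1009 − 29.97 = 979.03 ≈ 979 hPa.

979 hPa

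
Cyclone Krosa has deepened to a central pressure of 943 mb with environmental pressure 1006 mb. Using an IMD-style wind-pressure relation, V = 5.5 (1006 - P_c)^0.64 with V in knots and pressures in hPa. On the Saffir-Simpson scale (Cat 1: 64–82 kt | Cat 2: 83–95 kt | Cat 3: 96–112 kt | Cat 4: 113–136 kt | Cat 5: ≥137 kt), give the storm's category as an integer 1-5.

1

ΔP = 1006 − 943 = 63 mb.
V ≈ 5.5 × 63^0.64 = 5.5 × 14.18 ≈ 78 kt.
78 kt falls in the Category 1 band.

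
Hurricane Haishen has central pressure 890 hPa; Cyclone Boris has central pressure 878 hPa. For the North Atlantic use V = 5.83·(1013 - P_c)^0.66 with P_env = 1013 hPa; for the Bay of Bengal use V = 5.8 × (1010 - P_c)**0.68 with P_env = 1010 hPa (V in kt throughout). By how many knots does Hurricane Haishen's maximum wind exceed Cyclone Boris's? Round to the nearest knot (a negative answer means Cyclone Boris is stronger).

-21 kt

Hurricane Haishen: ΔP = 123; V ≈ 5.83 × 123^0.66 ≈ 139.64 kt.
Cyclone Boris: ΔP = 132; V ≈ 5.8 × 132^0.68 ≈ 160.48 kt.
Difference ≈ 139.64 − 160.48 = -20.84 → -21 kt.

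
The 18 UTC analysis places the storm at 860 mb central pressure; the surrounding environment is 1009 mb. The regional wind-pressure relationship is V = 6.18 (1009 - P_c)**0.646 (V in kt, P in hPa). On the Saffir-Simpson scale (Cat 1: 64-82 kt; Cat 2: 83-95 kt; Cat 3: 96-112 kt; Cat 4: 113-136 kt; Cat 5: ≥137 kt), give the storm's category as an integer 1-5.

5

ΔP = 1009 − 860 = 149 mb.
V ≈ 6.18 × 149^0.646 = 6.18 × 25.34 ≈ 157 kt.
157 kt falls in the Category 5 band.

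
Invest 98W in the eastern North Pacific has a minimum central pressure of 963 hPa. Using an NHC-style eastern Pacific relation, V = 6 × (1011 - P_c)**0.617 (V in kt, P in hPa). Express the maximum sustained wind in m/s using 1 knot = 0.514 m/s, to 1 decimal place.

ΔP = 1011 − 963 = 48 hPa.
V ≈ 6 × 48^0.617 = 6 × 10.897 ≈ 65.385 kt.
65.385 × 0.514 ≈ 33.61 m/s → 33.6 m/s.

33.6 m/s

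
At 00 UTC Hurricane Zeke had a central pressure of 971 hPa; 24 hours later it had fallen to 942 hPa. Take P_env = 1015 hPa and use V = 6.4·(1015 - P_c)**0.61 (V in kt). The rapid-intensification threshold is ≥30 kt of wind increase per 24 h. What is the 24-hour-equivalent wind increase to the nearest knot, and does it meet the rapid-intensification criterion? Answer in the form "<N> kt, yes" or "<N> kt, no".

23 kt, no

V₁: ΔP = 44, V ≈ 6.4 × 44^0.61 ≈ 64.37 kt.
V₂: ΔP = 73, V ≈ 6.4 × 73^0.61 ≈ 87.66 kt.
ΔV over 24 h = 23.29 kt → 24 h equivalent = 23.29 × 24/24 ≈ 23.29 kt.
23 kt < 30 kt ⇒ not rapid intensification.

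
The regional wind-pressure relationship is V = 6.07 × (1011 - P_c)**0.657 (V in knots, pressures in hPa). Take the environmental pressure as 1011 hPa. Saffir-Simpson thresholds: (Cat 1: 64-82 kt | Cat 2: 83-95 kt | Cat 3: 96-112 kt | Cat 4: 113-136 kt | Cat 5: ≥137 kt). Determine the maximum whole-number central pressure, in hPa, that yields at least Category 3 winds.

944 hPa

Category 3 begins at V = 96 kt.
Required ΔP = (96/6.07)^(1/0.657) = 15.815^1.522 ≈ 66.85 hPa.
P_c ≤ 1011 − 66.85 = 944.15, so the highest integer P_c is 944 hPa.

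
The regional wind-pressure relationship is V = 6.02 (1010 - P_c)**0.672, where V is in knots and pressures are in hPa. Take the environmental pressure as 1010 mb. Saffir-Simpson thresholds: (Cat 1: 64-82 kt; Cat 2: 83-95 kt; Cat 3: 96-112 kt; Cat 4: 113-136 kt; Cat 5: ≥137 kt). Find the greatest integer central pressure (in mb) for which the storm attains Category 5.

905 mb

Category 5 begins at V = 137 kt.
Required ΔP = (137/6.02)^(1/0.672) = 22.757^1.488 ≈ 104.60 mb.
P_c ≤ 1010 − 104.60 = 905.40, so the highest integer P_c is 905 mb.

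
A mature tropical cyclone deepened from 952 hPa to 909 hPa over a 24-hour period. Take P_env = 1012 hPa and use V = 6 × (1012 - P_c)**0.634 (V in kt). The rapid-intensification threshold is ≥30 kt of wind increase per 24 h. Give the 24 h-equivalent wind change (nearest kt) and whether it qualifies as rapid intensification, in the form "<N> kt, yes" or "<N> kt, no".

33 kt, yes

V₁: ΔP = 60, V ≈ 6 × 60^0.634 ≈ 80.45 kt.
V₂: ΔP = 103, V ≈ 6 × 103^0.634 ≈ 113.32 kt.
ΔV over 24 h = 32.87 kt → 24 h equivalent = 32.87 × 24/24 ≈ 32.87 kt.
33 kt ≥ 30 kt ⇒ rapid intensification.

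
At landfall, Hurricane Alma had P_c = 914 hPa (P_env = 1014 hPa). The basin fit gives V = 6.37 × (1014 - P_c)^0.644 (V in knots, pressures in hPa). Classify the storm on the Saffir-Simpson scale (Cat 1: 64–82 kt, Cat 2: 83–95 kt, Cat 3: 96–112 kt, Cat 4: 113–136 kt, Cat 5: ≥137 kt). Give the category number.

4

ΔP = 1014 − 914 = 100 hPa.
V ≈ 6.37 × 100^0.644 = 6.37 × 19.41 ≈ 124 kt.
124 kt falls in the Category 4 band.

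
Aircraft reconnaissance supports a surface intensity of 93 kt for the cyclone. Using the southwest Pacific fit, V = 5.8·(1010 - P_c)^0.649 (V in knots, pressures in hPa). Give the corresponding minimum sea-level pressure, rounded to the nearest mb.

938 mb

ΔP = (V / 5.8)^(1/0.649) = (93/5.8)^1.541.
93/5.8 = 16.034; 16.034^1.541 ≈ 71.91 mb.
P_c = 1010 − 71.91 = 938.09 ≈ 938 mb.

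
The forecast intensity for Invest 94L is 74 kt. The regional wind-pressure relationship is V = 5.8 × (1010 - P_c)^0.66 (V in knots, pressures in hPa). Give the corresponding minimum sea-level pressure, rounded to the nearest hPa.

ΔP = (V / 5.8)^(1/0.66) = (74/5.8)^1.515.
74/5.8 = 12.759; 12.759^1.515 ≈ 47.37 hPa.
P_c = 1010 − 47.37 = 962.63 ≈ 963 hPa.

963 hPa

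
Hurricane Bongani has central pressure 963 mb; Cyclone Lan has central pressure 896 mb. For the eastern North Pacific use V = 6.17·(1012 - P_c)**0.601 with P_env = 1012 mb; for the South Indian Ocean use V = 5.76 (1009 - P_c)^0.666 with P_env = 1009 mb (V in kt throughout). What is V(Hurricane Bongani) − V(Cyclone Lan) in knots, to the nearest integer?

Hurricane Bongani: ΔP = 49; V ≈ 6.17 × 49^0.601 ≈ 63.99 kt.
Cyclone Lan: ΔP = 113; V ≈ 5.76 × 113^0.666 ≈ 134.21 kt.
Difference ≈ 63.99 − 134.21 = -70.22 → -70 kt.

-70 kt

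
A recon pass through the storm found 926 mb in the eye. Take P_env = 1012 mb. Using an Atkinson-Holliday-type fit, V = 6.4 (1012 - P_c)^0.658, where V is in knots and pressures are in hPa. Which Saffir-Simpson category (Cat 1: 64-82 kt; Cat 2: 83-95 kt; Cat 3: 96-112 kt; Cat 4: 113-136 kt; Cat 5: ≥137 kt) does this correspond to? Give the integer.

ΔP = 1012 − 926 = 86 mb.
V ≈ 6.4 × 86^0.658 = 6.4 × 18.75 ≈ 120 kt.
120 kt falls in the Category 4 band.

4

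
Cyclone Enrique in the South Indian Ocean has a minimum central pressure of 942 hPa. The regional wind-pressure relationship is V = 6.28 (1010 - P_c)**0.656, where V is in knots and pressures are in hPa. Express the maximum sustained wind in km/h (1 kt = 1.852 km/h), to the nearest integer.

185 km/h

ΔP = 1010 − 942 = 68 hPa.
V ≈ 6.28 × 68^0.656 = 6.28 × 15.927 ≈ 100.020 kt.
100.020 × 1.852 ≈ 185.24 km/h → 185 km/h.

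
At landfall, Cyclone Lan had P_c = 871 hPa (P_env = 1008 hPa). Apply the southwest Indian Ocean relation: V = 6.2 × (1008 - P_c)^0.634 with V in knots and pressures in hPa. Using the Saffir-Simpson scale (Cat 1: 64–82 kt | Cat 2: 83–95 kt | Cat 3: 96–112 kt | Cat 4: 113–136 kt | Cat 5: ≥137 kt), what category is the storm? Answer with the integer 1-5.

5

ΔP = 1008 − 871 = 137 hPa.
V ≈ 6.2 × 137^0.634 = 6.2 × 22.63 ≈ 140 kt.
140 kt falls in the Category 5 band.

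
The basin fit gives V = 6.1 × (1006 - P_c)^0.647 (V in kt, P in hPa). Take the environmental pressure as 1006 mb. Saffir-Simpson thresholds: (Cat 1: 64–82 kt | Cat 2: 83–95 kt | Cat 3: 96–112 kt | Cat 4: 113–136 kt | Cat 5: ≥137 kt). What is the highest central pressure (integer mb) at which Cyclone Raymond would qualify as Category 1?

968 mb

Category 1 begins at V = 64 kt.
Required ΔP = (64/6.1)^(1/0.647) = 10.492^1.546 ≈ 37.83 mb.
P_c ≤ 1006 − 37.83 = 968.17, so the highest integer P_c is 968 mb.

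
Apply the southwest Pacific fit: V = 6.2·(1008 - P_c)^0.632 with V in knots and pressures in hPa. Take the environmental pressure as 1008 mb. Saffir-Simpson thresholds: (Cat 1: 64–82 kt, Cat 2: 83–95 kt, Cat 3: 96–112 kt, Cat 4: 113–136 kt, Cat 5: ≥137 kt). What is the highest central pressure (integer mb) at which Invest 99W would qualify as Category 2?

947 mb

Category 2 begins at V = 83 kt.
Required ΔP = (83/6.2)^(1/0.632) = 13.387^1.582 ≈ 60.64 mb.
P_c ≤ 1008 − 60.64 = 947.36, so the highest integer P_c is 947 mb.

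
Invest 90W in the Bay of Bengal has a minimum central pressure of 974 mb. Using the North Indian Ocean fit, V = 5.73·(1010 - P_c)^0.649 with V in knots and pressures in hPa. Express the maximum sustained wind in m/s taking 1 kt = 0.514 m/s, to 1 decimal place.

30.1 m/s

ΔP = 1010 − 974 = 36 mb.
V ≈ 5.73 × 36^0.649 = 5.73 × 10.234 ≈ 58.640 kt.
58.640 × 0.514 ≈ 30.14 m/s → 30.1 m/s.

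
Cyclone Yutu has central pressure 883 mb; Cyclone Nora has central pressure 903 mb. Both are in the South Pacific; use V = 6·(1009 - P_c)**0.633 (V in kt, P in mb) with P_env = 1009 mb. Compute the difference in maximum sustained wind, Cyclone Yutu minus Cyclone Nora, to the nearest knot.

13 kt

Cyclone Yutu: ΔP = 126; V ≈ 6 × 126^0.633 ≈ 128.14 kt.
Cyclone Nora: ΔP = 106; V ≈ 6 × 106^0.633 ≈ 114.86 kt.
Difference ≈ 128.14 − 114.86 = 13.28 → 13 kt.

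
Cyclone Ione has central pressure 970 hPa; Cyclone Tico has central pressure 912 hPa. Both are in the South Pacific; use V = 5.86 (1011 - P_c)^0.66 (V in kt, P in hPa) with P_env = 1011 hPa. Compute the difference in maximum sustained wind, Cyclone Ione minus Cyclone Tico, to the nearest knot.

-54 kt

Cyclone Ione: ΔP = 41; V ≈ 5.86 × 41^0.66 ≈ 67.97 kt.
Cyclone Tico: ΔP = 99; V ≈ 5.86 × 99^0.66 ≈ 121.62 kt.
Difference ≈ 67.97 − 121.62 = -53.65 → -54 kt.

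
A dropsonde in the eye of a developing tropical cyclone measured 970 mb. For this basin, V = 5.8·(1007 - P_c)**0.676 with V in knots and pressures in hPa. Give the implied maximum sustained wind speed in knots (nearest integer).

ΔP = 1007 − 970 = 37 mb.
37^0.676 ≈ 11.484.
V ≈ 5.8 × 11.484 ≈ 66.6 kt.

67 kt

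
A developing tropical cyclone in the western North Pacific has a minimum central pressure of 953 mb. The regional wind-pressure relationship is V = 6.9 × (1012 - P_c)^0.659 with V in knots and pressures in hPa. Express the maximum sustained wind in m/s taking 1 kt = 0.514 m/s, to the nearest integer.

ΔP = 1012 − 953 = 59 mb.
V ≈ 6.9 × 59^0.659 = 6.9 × 14.689 ≈ 101.354 kt.
101.354 × 0.514 ≈ 52.10 m/s → 52 m/s.

52 m/s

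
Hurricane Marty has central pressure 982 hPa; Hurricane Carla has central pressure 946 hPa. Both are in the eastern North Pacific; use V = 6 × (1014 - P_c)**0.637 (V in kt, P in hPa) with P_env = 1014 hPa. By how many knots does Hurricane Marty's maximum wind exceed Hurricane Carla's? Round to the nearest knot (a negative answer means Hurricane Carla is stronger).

-34 kt

Hurricane Marty: ΔP = 32; V ≈ 6 × 32^0.637 ≈ 54.57 kt.
Hurricane Carla: ΔP = 68; V ≈ 6 × 68^0.637 ≈ 88.20 kt.
Difference ≈ 54.57 − 88.20 = -33.63 → -34 kt.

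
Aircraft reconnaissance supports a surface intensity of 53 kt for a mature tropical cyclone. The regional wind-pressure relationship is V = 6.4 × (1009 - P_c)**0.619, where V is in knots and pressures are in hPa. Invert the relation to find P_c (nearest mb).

ΔP = (V / 6.4)^(1/0.619) = (53/6.4)^1.616.
53/6.4 = 8.281; 8.281^1.616 ≈ 30.42 mb.
P_c = 1009 − 30.42 = 978.58 ≈ 979 mb.

979 mb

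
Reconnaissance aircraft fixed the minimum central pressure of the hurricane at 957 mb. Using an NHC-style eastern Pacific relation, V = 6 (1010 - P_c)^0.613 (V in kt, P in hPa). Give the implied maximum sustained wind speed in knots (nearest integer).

ΔP = 1010 − 957 = 53 mb.
53^0.613 ≈ 11.402.
V ≈ 6 × 11.402 ≈ 68.4 kt.

68 kt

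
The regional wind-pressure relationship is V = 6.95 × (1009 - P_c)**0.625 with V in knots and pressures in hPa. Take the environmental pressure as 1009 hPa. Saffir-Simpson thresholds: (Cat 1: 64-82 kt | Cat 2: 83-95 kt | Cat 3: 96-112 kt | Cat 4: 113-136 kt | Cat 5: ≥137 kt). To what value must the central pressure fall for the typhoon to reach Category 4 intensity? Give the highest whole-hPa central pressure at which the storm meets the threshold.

Category 4 begins at V = 113 kt.
Required ΔP = (113/6.95)^(1/0.625) = 16.259^1.600 ≈ 86.65 hPa.
P_c ≤ 1009 − 86.65 = 922.35, so the highest integer P_c is 922 hPa.

922 hPa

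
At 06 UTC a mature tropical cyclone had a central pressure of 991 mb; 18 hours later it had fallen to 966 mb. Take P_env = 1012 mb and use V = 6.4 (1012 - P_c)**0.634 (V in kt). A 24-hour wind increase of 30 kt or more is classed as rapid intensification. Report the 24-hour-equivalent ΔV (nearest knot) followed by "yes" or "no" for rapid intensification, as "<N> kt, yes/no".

V₁: ΔP = 21, V ≈ 6.4 × 21^0.634 ≈ 44.10 kt.
V₂: ΔP = 46, V ≈ 6.4 × 46^0.634 ≈ 72.51 kt.
ΔV over 18 h = 28.41 kt → 24 h equivalent = 28.41 × 24/18 ≈ 37.88 kt.
38 kt ≥ 30 kt ⇒ rapid intensification.

38 kt, yes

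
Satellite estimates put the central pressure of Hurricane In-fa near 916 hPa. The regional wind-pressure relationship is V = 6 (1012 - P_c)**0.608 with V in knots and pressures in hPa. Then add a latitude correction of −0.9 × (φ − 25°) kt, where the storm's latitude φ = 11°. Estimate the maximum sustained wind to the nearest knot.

109 kt

ΔP = 1012 − 916 = 96 hPa.
96^0.608 ≈ 16.041.
V ≈ 6 × 16.041 ≈ 96.2 kt.
Latitude correction: −0.9 × (11 − 25) = 12.6 kt.
Corrected V ≈ 108.8 kt → 109 kt.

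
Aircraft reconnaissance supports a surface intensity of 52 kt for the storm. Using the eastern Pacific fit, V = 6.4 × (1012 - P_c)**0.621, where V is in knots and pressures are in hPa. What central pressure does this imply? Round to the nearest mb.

ΔP = (V / 6.4)^(1/0.621) = (52/6.4)^1.610.
52/6.4 = 8.125; 8.125^1.610 ≈ 29.18 mb.
P_c = 1012 − 29.18 = 982.82 ≈ 983 mb.

983 mb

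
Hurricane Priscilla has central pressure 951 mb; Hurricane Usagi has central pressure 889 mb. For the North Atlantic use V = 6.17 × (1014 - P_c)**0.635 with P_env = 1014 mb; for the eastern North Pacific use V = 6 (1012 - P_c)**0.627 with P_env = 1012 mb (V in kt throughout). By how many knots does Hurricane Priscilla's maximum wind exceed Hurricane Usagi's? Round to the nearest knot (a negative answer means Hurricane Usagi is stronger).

Hurricane Priscilla: ΔP = 63; V ≈ 6.17 × 63^0.635 ≈ 85.68 kt.
Hurricane Usagi: ΔP = 123; V ≈ 6 × 123^0.627 ≈ 122.61 kt.
Difference ≈ 85.68 − 122.61 = -36.93 → -37 kt.

-37 kt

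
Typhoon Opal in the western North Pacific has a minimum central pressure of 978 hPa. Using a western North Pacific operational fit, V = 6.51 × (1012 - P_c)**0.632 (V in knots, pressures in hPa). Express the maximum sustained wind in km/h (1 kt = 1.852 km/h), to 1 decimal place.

ΔP = 1012 − 978 = 34 hPa.
V ≈ 6.51 × 34^0.632 = 6.51 × 9.287 ≈ 60.461 kt.
60.461 × 1.852 ≈ 111.97 km/h → 112.0 km/h.

112.0 km/h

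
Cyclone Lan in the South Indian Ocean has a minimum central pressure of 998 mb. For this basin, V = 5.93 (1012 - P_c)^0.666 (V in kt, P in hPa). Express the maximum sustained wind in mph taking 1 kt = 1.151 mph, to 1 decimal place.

ΔP = 1012 − 998 = 14 mb.
V ≈ 5.93 × 14^0.666 = 5.93 × 5.799 ≈ 34.386 kt.
34.386 × 1.151 ≈ 39.58 mph → 39.6 mph.

39.6 mph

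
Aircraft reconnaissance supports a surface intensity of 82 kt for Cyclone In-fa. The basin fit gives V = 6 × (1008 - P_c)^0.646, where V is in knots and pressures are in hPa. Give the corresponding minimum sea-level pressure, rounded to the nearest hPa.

ΔP = (V / 6)^(1/0.646) = (82/6)^1.548.
82/6 = 13.667; 13.667^1.548 ≈ 57.28 hPa.
P_c = 1008 − 57.28 = 950.72 ≈ 951 hPa.

951 hPa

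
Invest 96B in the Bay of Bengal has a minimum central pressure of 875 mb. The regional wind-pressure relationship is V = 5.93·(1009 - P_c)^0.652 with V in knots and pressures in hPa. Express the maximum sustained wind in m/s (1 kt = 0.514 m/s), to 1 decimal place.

ΔP = 1009 − 875 = 134 mb.
V ≈ 5.93 × 134^0.652 = 5.93 × 24.371 ≈ 144.520 kt.
144.520 × 0.514 ≈ 74.28 m/s → 74.3 m/s.

74.3 m/s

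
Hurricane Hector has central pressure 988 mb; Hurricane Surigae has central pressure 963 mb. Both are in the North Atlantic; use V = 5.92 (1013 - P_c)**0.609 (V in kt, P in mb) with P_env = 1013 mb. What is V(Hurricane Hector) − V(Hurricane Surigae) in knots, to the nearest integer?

-22 kt

Hurricane Hector: ΔP = 25; V ≈ 5.92 × 25^0.609 ≈ 42.04 kt.
Hurricane Surigae: ΔP = 50; V ≈ 5.92 × 50^0.609 ≈ 64.12 kt.
Difference ≈ 42.04 − 64.12 = -22.08 → -22 kt.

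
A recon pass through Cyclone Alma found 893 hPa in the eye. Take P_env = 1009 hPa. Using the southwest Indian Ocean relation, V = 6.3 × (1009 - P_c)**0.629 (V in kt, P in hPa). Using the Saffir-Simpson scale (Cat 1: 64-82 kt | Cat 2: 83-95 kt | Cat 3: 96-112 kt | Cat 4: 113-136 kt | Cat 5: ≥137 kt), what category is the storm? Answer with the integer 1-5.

ΔP = 1009 − 893 = 116 hPa.
V ≈ 6.3 × 116^0.629 = 6.3 × 19.89 ≈ 125 kt.
125 kt falls in the Category 4 band.

4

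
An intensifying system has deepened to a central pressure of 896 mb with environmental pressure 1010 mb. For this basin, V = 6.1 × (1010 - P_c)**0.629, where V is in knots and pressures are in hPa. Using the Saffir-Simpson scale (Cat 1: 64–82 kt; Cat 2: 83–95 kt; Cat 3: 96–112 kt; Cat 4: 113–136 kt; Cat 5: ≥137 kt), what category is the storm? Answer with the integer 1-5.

ΔP = 1010 − 896 = 114 mb.
V ≈ 6.1 × 114^0.629 = 6.1 × 19.67 ≈ 120 kt.
120 kt falls in the Category 4 band.

4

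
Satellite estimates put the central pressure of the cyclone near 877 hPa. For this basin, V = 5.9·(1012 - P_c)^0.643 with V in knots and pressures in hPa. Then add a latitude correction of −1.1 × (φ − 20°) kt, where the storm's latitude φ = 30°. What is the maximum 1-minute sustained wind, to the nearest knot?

127 kt

ΔP = 1012 − 877 = 135 hPa.
135^0.643 ≈ 23.432.
V ≈ 5.9 × 23.432 ≈ 138.2 kt.
Latitude correction: −1.1 × (30 − 20) = -11 kt.
Corrected V ≈ 127.2 kt → 127 kt.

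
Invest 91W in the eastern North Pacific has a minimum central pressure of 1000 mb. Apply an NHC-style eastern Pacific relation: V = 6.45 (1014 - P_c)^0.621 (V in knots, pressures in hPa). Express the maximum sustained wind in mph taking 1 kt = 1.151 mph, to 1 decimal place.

ΔP = 1014 − 1000 = 14 mb.
V ≈ 6.45 × 14^0.621 = 6.45 × 5.149 ≈ 33.213 kt.
33.213 × 1.151 ≈ 38.23 mph → 38.2 mph.

38.2 mph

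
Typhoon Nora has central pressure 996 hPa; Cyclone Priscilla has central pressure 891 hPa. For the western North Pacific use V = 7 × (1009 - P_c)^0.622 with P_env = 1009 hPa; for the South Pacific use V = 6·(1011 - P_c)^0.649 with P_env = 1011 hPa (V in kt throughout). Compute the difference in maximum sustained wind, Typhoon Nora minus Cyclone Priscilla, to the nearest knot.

Typhoon Nora: ΔP = 13; V ≈ 7 × 13^0.622 ≈ 34.51 kt.
Cyclone Priscilla: ΔP = 120; V ≈ 6 × 120^0.649 ≈ 134.13 kt.
Difference ≈ 34.51 − 134.13 = -99.62 → -100 kt.

-100 kt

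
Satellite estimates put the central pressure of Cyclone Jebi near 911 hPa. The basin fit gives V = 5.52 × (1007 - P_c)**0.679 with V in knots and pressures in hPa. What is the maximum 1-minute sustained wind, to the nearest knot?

122 kt

ΔP = 1007 − 911 = 96 hPa.
96^0.679 ≈ 22.180.
V ≈ 5.52 × 22.180 ≈ 122.4 kt.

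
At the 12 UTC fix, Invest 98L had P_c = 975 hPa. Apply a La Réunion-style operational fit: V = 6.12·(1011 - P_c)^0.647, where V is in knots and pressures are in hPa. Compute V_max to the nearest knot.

62 kt

ΔP = 1011 − 975 = 36 hPa.
36^0.647 ≈ 10.161.
V ≈ 6.12 × 10.161 ≈ 62.2 kt.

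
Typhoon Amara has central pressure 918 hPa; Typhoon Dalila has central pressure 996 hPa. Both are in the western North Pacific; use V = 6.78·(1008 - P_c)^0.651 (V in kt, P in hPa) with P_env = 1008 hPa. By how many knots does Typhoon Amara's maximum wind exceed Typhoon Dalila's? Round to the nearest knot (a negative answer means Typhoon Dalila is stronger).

Typhoon Amara: ΔP = 90; V ≈ 6.78 × 90^0.651 ≈ 126.89 kt.
Typhoon Dalila: ΔP = 12; V ≈ 6.78 × 12^0.651 ≈ 34.18 kt.
Difference ≈ 126.89 − 34.18 = 92.71 → 93 kt.

93 kt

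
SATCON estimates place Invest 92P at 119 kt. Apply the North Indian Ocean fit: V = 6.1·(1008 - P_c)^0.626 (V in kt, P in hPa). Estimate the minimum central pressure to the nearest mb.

893 mb

ΔP = (V / 6.1)^(1/0.626) = (119/6.1)^1.597.
119/6.1 = 19.508; 19.508^1.597 ≈ 115.09 mb.
P_c = 1008 − 115.09 = 892.91 ≈ 893 mb.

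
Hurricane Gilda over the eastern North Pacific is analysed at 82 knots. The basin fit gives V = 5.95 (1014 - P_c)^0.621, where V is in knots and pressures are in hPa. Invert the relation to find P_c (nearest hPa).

946 hPa

ΔP = (V / 5.95)^(1/0.621) = (82/5.95)^1.610.
82/5.95 = 13.782; 13.782^1.610 ≈ 68.33 hPa.
P_c = 1014 − 68.33 = 945.67 ≈ 946 hPa.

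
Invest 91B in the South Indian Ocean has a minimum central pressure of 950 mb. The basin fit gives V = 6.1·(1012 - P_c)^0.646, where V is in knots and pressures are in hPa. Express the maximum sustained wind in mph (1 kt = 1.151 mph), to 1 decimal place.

101.0 mph

ΔP = 1012 − 950 = 62 mb.
V ≈ 6.1 × 62^0.646 = 6.1 × 14.384 ≈ 87.743 kt.
87.743 × 1.151 ≈ 100.99 mph → 101.0 mph.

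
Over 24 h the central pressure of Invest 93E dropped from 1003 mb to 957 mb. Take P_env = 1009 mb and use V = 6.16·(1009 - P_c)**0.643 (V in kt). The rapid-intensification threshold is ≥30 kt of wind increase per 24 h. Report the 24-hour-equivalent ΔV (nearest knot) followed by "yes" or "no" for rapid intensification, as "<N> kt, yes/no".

59 kt, yes

V₁: ΔP = 6, V ≈ 6.16 × 6^0.643 ≈ 19.50 kt.
V₂: ΔP = 52, V ≈ 6.16 × 52^0.643 ≈ 78.16 kt.
ΔV over 24 h = 58.66 kt → 24 h equivalent = 58.66 × 24/24 ≈ 58.66 kt.
59 kt ≥ 30 kt ⇒ rapid intensification.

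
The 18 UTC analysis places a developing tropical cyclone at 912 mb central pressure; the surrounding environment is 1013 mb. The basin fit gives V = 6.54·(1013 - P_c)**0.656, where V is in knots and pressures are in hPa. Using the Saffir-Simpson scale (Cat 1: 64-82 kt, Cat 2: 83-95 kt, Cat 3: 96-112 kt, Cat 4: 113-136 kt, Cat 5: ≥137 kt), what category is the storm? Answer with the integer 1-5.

ΔP = 1013 − 912 = 101 mb.
V ≈ 6.54 × 101^0.656 = 6.54 × 20.65 ≈ 135 kt.
135 kt falls in the Category 4 band.

4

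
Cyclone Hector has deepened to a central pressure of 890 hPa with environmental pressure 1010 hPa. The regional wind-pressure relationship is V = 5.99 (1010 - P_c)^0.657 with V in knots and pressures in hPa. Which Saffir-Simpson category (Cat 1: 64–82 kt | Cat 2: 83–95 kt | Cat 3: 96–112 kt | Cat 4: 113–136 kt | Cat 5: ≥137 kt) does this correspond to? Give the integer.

5

ΔP = 1010 − 890 = 120 hPa.
V ≈ 5.99 × 120^0.657 = 5.99 × 23.23 ≈ 139 kt.
139 kt falls in the Category 5 band.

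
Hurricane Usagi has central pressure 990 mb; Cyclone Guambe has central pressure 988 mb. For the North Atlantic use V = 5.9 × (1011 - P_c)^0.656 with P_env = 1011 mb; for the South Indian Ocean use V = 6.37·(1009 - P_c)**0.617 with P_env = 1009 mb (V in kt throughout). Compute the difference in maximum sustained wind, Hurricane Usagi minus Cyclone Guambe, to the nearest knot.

Hurricane Usagi: ΔP = 21; V ≈ 5.9 × 21^0.656 ≈ 43.47 kt.
Cyclone Guambe: ΔP = 21; V ≈ 6.37 × 21^0.617 ≈ 41.68 kt.
Difference ≈ 43.47 − 41.68 = 1.79 → 2 kt.

2 kt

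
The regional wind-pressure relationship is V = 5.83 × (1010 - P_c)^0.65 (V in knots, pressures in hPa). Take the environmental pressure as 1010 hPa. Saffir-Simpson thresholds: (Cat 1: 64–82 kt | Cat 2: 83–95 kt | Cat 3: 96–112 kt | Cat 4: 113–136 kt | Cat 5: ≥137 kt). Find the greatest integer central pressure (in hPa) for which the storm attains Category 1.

970 hPa

Category 1 begins at V = 64 kt.
Required ΔP = (64/5.83)^(1/0.65) = 10.978^1.538 ≈ 39.88 hPa.
P_c ≤ 1010 − 39.88 = 970.12, so the highest integer P_c is 970 hPa.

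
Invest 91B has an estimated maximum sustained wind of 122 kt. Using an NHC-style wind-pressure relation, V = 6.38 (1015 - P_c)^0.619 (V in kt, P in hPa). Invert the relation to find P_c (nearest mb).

897 mb

ΔP = (V / 6.38)^(1/0.619) = (122/6.38)^1.616.
122/6.38 = 19.122; 19.122^1.616 ≈ 117.58 mb.
P_c = 1015 − 117.58 = 897.42 ≈ 897 mb.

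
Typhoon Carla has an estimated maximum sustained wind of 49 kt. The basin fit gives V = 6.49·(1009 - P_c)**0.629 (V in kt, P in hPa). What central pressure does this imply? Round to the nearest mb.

984 mb

ΔP = (V / 6.49)^(1/0.629) = (49/6.49)^1.590.
49/6.49 = 7.550; 7.550^1.590 ≈ 24.88 mb.
P_c = 1009 − 24.88 = 984.12 ≈ 984 mb.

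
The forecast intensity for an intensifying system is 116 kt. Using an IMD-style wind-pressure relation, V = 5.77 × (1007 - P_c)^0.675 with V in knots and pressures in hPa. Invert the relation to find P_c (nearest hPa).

ΔP = (V / 5.77)^(1/0.675) = (116/5.77)^1.481.
116/5.77 = 20.104; 20.104^1.481 ≈ 85.27 hPa.
P_c = 1007 − 85.27 = 921.73 ≈ 922 hPa.

922 hPa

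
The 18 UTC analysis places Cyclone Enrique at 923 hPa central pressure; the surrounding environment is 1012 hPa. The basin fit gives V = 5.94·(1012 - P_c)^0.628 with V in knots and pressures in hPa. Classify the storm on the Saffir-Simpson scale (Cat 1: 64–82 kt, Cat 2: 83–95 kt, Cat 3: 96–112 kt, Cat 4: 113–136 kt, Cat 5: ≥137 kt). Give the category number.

3

ΔP = 1012 − 923 = 89 hPa.
V ≈ 5.94 × 89^0.628 = 5.94 × 16.76 ≈ 100 kt.
100 kt falls in the Category 3 band.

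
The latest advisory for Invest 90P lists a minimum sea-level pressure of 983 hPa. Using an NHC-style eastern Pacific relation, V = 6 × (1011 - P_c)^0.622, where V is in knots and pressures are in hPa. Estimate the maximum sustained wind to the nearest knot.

48 kt

ΔP = 1011 − 983 = 28 hPa.
28^0.622 ≈ 7.946.
V ≈ 6 × 7.946 ≈ 47.7 kt.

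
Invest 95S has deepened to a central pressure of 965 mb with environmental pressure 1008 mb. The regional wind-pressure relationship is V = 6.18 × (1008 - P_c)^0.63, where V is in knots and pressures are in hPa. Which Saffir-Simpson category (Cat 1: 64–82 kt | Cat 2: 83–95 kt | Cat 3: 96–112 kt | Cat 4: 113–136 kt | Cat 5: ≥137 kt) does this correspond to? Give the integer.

ΔP = 1008 − 965 = 43 mb.
V ≈ 6.18 × 43^0.63 = 6.18 × 10.69 ≈ 66 kt.
66 kt falls in the Category 1 band.

1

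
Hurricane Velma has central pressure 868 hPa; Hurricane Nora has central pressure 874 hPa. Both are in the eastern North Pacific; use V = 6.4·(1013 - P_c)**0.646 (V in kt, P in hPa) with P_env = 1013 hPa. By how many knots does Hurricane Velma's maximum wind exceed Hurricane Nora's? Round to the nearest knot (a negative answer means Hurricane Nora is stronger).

Hurricane Velma: ΔP = 145; V ≈ 6.4 × 145^0.646 ≈ 159.38 kt.
Hurricane Nora: ΔP = 139; V ≈ 6.4 × 139^0.646 ≈ 155.08 kt.
Difference ≈ 159.38 − 155.08 = 4.30 → 4 kt.

4 kt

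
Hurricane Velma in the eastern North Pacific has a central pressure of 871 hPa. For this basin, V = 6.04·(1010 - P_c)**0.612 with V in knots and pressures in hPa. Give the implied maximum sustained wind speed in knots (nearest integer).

124 kt

ΔP = 1010 − 871 = 139 hPa.
139^0.612 ≈ 20.489.
V ≈ 6.04 × 20.489 ≈ 123.8 kt.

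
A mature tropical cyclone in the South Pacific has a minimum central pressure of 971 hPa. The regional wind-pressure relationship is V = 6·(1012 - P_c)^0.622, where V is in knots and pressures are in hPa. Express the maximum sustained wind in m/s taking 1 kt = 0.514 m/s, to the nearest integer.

31 m/s

ΔP = 1012 − 971 = 41 hPa.
V ≈ 6 × 41^0.622 = 6 × 10.073 ≈ 60.437 kt.
60.437 × 0.514 ≈ 31.06 m/s → 31 m/s.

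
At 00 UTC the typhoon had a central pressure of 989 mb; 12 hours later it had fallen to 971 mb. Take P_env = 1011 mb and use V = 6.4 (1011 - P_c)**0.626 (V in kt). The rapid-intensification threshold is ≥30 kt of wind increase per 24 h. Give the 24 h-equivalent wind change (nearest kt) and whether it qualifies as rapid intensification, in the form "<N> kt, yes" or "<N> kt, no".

40 kt, yes

V₁: ΔP = 22, V ≈ 6.4 × 22^0.626 ≈ 44.31 kt.
V₂: ΔP = 40, V ≈ 6.4 × 40^0.626 ≈ 64.43 kt.
ΔV over 12 h = 20.12 kt → 24 h equivalent = 20.12 × 24/12 ≈ 40.24 kt.
40 kt ≥ 30 kt ⇒ rapid intensification.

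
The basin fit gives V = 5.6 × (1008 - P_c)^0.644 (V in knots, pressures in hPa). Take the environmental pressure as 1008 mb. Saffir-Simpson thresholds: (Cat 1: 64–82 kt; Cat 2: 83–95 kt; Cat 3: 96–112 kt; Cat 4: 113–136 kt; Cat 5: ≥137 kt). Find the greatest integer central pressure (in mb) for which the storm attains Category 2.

Category 2 begins at V = 83 kt.
Required ΔP = (83/5.6)^(1/0.644) = 14.821^1.553 ≈ 65.79 mb.
P_c ≤ 1008 − 65.79 = 942.21, so the highest integer P_c is 942 mb.

942 mb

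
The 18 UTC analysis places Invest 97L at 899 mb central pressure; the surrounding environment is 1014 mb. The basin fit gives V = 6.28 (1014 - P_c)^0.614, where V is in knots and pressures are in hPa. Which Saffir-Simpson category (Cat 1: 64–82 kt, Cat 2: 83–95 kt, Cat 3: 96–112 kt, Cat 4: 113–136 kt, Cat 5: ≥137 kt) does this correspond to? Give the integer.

ΔP = 1014 − 899 = 115 mb.
V ≈ 6.28 × 115^0.614 = 6.28 × 18.42 ≈ 116 kt.
116 kt falls in the Category 4 band.

4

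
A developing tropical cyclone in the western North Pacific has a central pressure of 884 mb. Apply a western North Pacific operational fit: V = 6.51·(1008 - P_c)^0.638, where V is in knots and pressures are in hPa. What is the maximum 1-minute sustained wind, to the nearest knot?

141 kt

ΔP = 1008 − 884 = 124 mb.
124^0.638 ≈ 21.657.
V ≈ 6.51 × 21.657 ≈ 141.0 kt.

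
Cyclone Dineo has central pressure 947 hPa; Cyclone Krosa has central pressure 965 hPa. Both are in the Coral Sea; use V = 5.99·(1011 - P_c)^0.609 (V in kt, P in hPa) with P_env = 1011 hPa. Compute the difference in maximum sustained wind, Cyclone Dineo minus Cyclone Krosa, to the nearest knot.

14 kt

Cyclone Dineo: ΔP = 64; V ≈ 5.99 × 64^0.609 ≈ 75.40 kt.
Cyclone Krosa: ΔP = 46; V ≈ 5.99 × 46^0.609 ≈ 61.67 kt.
Difference ≈ 75.40 − 61.67 = 13.73 → 14 kt.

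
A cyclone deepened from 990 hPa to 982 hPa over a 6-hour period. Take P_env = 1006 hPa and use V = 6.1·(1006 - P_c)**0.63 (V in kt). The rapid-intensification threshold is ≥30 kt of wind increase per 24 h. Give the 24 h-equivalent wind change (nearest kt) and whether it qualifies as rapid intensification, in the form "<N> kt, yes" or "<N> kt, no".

V₁: ΔP = 16, V ≈ 6.1 × 16^0.63 ≈ 34.99 kt.
V₂: ΔP = 24, V ≈ 6.1 × 24^0.63 ≈ 45.17 kt.
ΔV over 6 h = 10.18 kt → 24 h equivalent = 10.18 × 24/6 ≈ 40.72 kt.
41 kt ≥ 30 kt ⇒ rapid intensification.

41 kt, yes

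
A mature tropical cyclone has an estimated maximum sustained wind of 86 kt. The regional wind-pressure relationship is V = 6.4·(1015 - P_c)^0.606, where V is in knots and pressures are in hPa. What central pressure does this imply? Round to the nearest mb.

942 mb

ΔP = (V / 6.4)^(1/0.606) = (86/6.4)^1.650.
86/6.4 = 13.438; 13.438^1.650 ≈ 72.76 mb.
P_c = 1015 − 72.76 = 942.24 ≈ 942 mb.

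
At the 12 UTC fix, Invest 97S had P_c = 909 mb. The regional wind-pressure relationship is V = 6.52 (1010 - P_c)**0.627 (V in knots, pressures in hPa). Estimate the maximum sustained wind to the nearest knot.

118 kt

ΔP = 1010 − 909 = 101 mb.
101^0.627 ≈ 18.060.
V ≈ 6.52 × 18.060 ≈ 117.7 kt.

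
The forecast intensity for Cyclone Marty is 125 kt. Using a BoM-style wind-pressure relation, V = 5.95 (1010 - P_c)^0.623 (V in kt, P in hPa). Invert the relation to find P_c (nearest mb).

877 mb

ΔP = (V / 5.95)^(1/0.623) = (125/5.95)^1.605.
125/5.95 = 21.008; 21.008^1.605 ≈ 132.62 mb.
P_c = 1010 − 132.62 = 877.38 ≈ 877 mb.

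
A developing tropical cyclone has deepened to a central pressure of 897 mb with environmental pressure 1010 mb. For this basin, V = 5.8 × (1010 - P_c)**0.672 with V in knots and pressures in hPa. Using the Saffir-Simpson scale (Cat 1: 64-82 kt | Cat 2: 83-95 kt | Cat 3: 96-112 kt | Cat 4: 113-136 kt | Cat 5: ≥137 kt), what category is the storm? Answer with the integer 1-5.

5

ΔP = 1010 − 897 = 113 mb.
V ≈ 5.8 × 113^0.672 = 5.8 × 23.97 ≈ 139 kt.
139 kt falls in the Category 5 band.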